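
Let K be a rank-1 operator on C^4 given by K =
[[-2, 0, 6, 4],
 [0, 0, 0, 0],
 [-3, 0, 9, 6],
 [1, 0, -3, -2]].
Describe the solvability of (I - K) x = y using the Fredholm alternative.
(I - K) is invertible (det(I - K) = -4 ≠ 0), so for every y in C^4 the equation (I - K) x = y has a unique solution.

K has rank 1, so it is an outer product K = u v^T: every row of K is a multiple of one row vector. Reading off the entries, u = (-2, 0, -3, 1) and v = (1, 0, -3, -2) (row i of K equals u_i·v^T). A rank-one matrix u v^T satisfies K u = u (v·u) and kills the (3)-dimensional subspace v^⊥, so its characteristic polynomial is lambda^3 (lambda - v·u) with v·u = tr K = 5. Hence the eigenvalues of I - K are 1 (multiplicity 3) and 1 - (5) = -4, so det(I - K) = -4. (Direct check: I - K =
[[3, 0, -6, -4],
 [0, 1, 0, 0],
 [3, 0, -8, -6],
 [-1, 0, 3, 3]]
has determinant -4.) The finite-dimensional Fredholm alternative says: either (I - K) is invertible, or ker(I - K) ≠ {0} and then range(I - K) = ker((I - K)^*)^⊥, with dim ker(I - K) = dim ker((I - K)^*). Since det(I - K) ≠ 0, 1 is not an eigenvalue of K and ker(I - K) = {0}, so we are in the first case: for every y there is a unique x = (I - K)^(-1) y. Explicitly, by the Sherman–Morrison formula, (I - u v^T)^(-1) = I + u v^T/(1 - v·u), i.e. (I - K)^(-1) = I + K/(-4).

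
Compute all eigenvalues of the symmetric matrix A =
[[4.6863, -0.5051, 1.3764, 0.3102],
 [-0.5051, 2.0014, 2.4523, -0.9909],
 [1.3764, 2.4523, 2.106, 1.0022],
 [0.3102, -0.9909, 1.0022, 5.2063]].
sigma(A) ≈ {-1, 4, 5, 6}

A is real symmetric, so its spectrum consists of real eigenvalues. Expanding the characteristic polynomial of the displayed matrix gives
  det(λ I - A) = p(λ) = λ^4 + (-14)λ^3 + (59)λ^2 + (-46.0023)λ + (-119.994).
Solving p(λ) = 0 yields eigenvalues ≈ -1, 4, 5, 6. (A is shown rounded to 4 decimals, so these recover the underlying integer eigenvalues to within that precision.)
Verification: the trace of A = 14 equals the sum of eigenvalues 14, and det(A) ≈ -119.9940 matches the eigenvalue product -120.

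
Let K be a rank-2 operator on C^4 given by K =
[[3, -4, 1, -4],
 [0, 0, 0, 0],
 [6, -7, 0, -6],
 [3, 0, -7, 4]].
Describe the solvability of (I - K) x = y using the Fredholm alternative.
(I - K) is invertible (det(I - K) = -30 ≠ 0), so for every y in C^4 the equation (I - K) x = y has a unique solution.

K has rank 2 and factors as K = U V^T = u1 v1^T + u2 v2^T with u1 = (1, 0, 1, -3), v1 = (-3, 2, 3, 0), u2 = (2, 0, 3, -2), v2 = (3, -3, -1, -2) (multiplying out reproduces the displayed K). The nonzero eigenvalues of U V^T coincide with those of the 2 x 2 matrix G = V^T U = [[v1·u1, v1·u2], [v2·u1, v2·u2]] = [[0, 3], [8, 7]], and by the Sylvester determinant identity det(I_4 - U V^T) = det(I_2 - V^T U) = det([[1, -3], [-8, -6]]) = (1)(-6) - (-3)(-8) = -30. (Direct check: I - K =
[[-2, 4, -1, 4],
 [0, 1, 0, 0],
 [-6, 7, 1, 6],
 [-3, 0, 7, -3]]
has determinant -30.) The finite-dimensional Fredholm alternative says: either (I - K) is invertible, or ker(I - K) ≠ {0} and then range(I - K) = ker((I - K)^*)^⊥, with dim ker(I - K) = dim ker((I - K)^*). Since det(I - K) ≠ 0, 1 is not an eigenvalue of K and ker(I - K) = {0}, so we are in the first case: for every y there is a unique x = (I - K)^(-1) y. (Explicitly, by the Woodbury identity, (I - U V^T)^(-1) = I + U (I_2 - G)^(-1) V^T.)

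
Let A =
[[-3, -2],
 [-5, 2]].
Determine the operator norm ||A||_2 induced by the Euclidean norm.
||A||_2 = sqrt((42 + sqrt(740))/2) ≈ 5.8823 (= sqrt(largest eigenvalue of A^T A))

||A||_2 = sigma_max(A) = sqrt(lambda_max(A^T A)). Form the symmetric matrix M = A^T A =
[[34, -4],
 [-4, 8]].
Its characteristic polynomial (trace, determinant of M give the coefficients) is
  p(λ) = det(λ I - M) = λ^2 - 42λ + 256.
For λ^2 - 42λ + 256 the discriminant is 740. It is nonnegative but not a perfect square, so the roots are real and irrational: λ = (42 ± sqrt(740))/2 ≈ 34.6015, 7.3985.
So the eigenvalues of A^T A are ≈ 7.3985, 34.6015 (all ≥ 0, as they must be for A^T A). The largest is λ_max = (42 + sqrt(740))/2 ≈ 34.6015, hence ||A||_2 = sqrt(λ_max) = sqrt((42 + sqrt(740))/2) ≈ 5.8823.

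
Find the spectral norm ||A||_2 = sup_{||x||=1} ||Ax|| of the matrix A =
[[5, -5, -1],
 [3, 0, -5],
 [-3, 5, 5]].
||A||_2 ≈ 10.864 (= sqrt(largest eigenvalue of A^T A))

||A||_2 = sigma_max(A) = sqrt(lambda_max(A^T A)). Form the symmetric matrix M = A^T A =
[[43, -40, -35],
 [-40, 50, 30],
 [-35, 30, 51]].
Its characteristic polynomial (trace, sum of principal 2x2 minors, determinant of M give the coefficients) is
  p(λ) = det(λ I - M) = λ^3 - 144λ^2 + 3168λ - 12100.
No integer candidate from the rational root theorem (±divisors of 12100) is a root, so the roots are irrational. The cubic discriminant is Δ = 31816032336 > 0, so there are three distinct real roots. p(4) = -1668 and p(5) = 265 have opposite signs, so a root lies in (4, 5); Newton's method refines it to λ ≈ 4.8545. p(21) = 185 and p(22) = -1452 have opposite signs, so a root lies in (21, 22); Newton's method refines it to λ ≈ 21.1181. p(118) = -300 and p(119) = 10867 have opposite signs, so a root lies in (118, 119); Newton's method refines it to λ ≈ 118.0274. Check (Vieta): the three roots sum to 144, matching tr M = 144.
So the eigenvalues of A^T A are ≈ 4.8545, 21.1181, 118.0274 (all ≥ 0, as they must be for A^T A). The largest is λ_max ≈ 118.0274, hence ||A||_2 = sqrt(λ_max) ≈ 10.864.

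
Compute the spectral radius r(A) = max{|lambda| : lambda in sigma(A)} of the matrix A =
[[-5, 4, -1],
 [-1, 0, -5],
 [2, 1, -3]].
r(A) ≈ 5.7766

The eigenvalues of A are the roots of its characteristic polynomial. With M = A (coefficients from the trace, the sum of principal 2x2 minors, and det A):
  p(λ) = det(λ I - M) = λ^3 + 8λ^2 + 26λ + 76.
No integer candidate from the rational root theorem (±divisors of 76) is a root, so the roots are irrational. The cubic discriminant is Δ = -54096 < 0, so there is one real root and a complex-conjugate pair. p(-6) = -8 and p(-5) = 21 have opposite signs, so a root lies in (-6, -5); Newton's method refines it to λ ≈ -5.7766. Dividing out (λ - (-5.7766)) leaves approximately λ^2 + 2.2234λ + 13.1564. For λ^2 + 2.2234λ + 13.1564 the discriminant is -47.6824. It is negative, so the remaining roots are the complex-conjugate pair λ ≈ -1.1117 ± 3.4526i. Their product equals the constant term, so |λ|^2 ≈ 13.1564 and |λ| ≈ 3.6272.
Thus the eigenvalues (to 4 decimals) are -5.7766 (modulus 5.7766); -1.1117 ± 3.4526i (modulus 3.6272). The spectral radius is the largest modulus: r(A) ≈ 5.7766. (Cross-check: r(A) ≤ ||A||_2 ≈ 6.865; equality holds whenever A is normal, though it can also hold for some non-normal A.)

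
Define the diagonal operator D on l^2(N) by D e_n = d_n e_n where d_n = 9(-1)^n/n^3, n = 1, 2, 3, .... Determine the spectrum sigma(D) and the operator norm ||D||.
sigma(D) = {9(-1)^n/n^3 : n ≥ 1} ∪ {0}; ||D|| = 9

A bounded diagonal operator on l^2 with diagonal entries d_n has spectrum equal to the closure of {d_n : n ≥ 1}: every d_n is an eigenvalue (with eigenvector e_n), so {d_n} ⊂ sigma(D); the spectrum is closed, so its closure is too; and for lambda not in the closure, (D - lambda I) has bounded inverse (the diagonal entries 1/(d_n - lambda) are bounded). For our sequence d_n = 9(-1)^n/n^3, n = 1, 2, 3, ...:
  - {d_n} = {9(-1)^n/n^3 : n ≥ 1}; the only limit point is 0
  - closure = {9(-1)^n/n^3 : n ≥ 1} ∪ {0}
For the norm: a diagonal operator has ||D|| = sup_n |d_n|. Here |d_n| = 9/n^3 is decreasing, so sup_n |d_n| = |d_1| = 9. So ||D|| = 9.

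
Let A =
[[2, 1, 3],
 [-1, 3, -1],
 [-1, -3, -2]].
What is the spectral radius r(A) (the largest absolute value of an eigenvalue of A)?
r(A) = (4 + sqrt(12))/2 ≈ 3.7321

The eigenvalues of A are the roots of its characteristic polynomial. With M = A (coefficients from the trace, the sum of principal 2x2 minors, and det A):
  p(λ) = det(λ I - M) = λ^3 - 3λ^2 - 3λ + 1.
By the rational root theorem any rational root is an integer divisor of 1. Testing λ = -1: p(-1) = -1 - 3 + 3 + 1 = 0, so λ = -1 is a root. Dividing out (λ + 1) leaves p(λ) = (λ + 1)(λ^2 - 4λ + 1). For λ^2 - 4λ + 1 the discriminant is 12. It is nonnegative but not a perfect square, so the roots are real and irrational: λ = (4 ± sqrt(12))/2 ≈ 3.7321, 0.2679.
Thus the eigenvalues (to 4 decimals) are 3.7321 (modulus 3.7321); 0.2679 (modulus 0.2679); -1 (modulus 1). The spectral radius is the largest modulus: r(A) = (4 + sqrt(12))/2 ≈ 3.7321. (Cross-check: r(A) ≤ ||A||_2 ≈ 5.0603; equality holds whenever A is normal, though it can also hold for some non-normal A.)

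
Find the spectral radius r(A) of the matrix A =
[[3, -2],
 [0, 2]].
r(A) = 3

The eigenvalues of A are the roots of its characteristic polynomial. With M = A (coefficients from the trace and determinant):
  p(λ) = det(λ I - M) = λ^2 - 5λ + 6.
For λ^2 - 5λ + 6 the discriminant is 1. It is a perfect square (1^2), so the roots are rational: λ = (5 ± 1)/2 = 3, 2.
Thus the eigenvalues (to 4 decimals) are 3 (modulus 3); 2 (modulus 2). The spectral radius is the largest modulus: r(A) = 3. (Cross-check: r(A) ≤ ||A||_2 ≈ 3.8106; equality holds whenever A is normal, though it can also hold for some non-normal A.)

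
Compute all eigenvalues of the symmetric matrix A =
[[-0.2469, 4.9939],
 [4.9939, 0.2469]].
sigma(A) ≈ {-5, 5}

A is real symmetric, so its spectrum consists of real eigenvalues. Expanding the characteristic polynomial of the displayed matrix gives
  det(λ I - A) = p(λ) = λ^2 + (0)λ + (-25).
Solving p(λ) = 0 yields eigenvalues ≈ -5, 5. (A is shown rounded to 4 decimals, so these recover the underlying integer eigenvalues to within that precision.)
Verification: the trace of A = 0 equals the sum of eigenvalues 0, and det(A) ≈ -25.0000 matches the eigenvalue product -25.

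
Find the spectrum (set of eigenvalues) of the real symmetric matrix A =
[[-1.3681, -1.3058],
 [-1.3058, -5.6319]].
sigma(A) ≈ {-6, -1}

A is real symmetric, so its spectrum consists of real eigenvalues. Expanding the characteristic polynomial of the displayed matrix gives
  det(λ I - A) = p(λ) = λ^2 + (7)λ + (6).
Solving p(λ) = 0 yields eigenvalues ≈ -6, -1. (A is shown rounded to 4 decimals, so these recover the underlying integer eigenvalues to within that precision.)
Verification: the trace of A = -7 equals the sum of eigenvalues -7, and det(A) ≈ 5.9999 matches the eigenvalue product 6.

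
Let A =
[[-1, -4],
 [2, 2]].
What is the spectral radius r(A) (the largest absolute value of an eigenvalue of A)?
r(A) = sqrt(6) ≈ 2.4495

The eigenvalues of A are the roots of its characteristic polynomial. With M = A (coefficients from the trace and determinant):
  p(λ) = det(λ I - M) = λ^2 - λ + 6.
For λ^2 - λ + 6 the discriminant is -23. It is negative, so the roots are the complex-conjugate pair λ = 1/2 ± (sqrt(23)/2) i ≈ 0.5 ± 2.3979i. For a conjugate pair the product of the roots equals the constant term, so |λ|^2 = 6 and |λ| = sqrt(6) ≈ 2.4495.
Thus the eigenvalues (to 4 decimals) are 0.5 ± 2.3979i (modulus 2.4495). The spectral radius is the largest modulus: r(A) = sqrt(6) ≈ 2.4495. (Cross-check: r(A) ≤ ||A||_2 ≈ 4.8442; equality holds whenever A is normal, though it can also hold for some non-normal A.)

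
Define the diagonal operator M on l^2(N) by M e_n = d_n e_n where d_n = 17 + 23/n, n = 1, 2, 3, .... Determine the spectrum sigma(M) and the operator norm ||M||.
sigma(M) = {17 + 23/n : n ≥ 1} ∪ {17}; ||M|| = 40

A bounded diagonal operator on l^2 with diagonal entries d_n has spectrum equal to the closure of {d_n : n ≥ 1}: every d_n is an eigenvalue (with eigenvector e_n), so {d_n} ⊂ sigma(M); the spectrum is closed, so its closure is too; and for lambda not in the closure, (M - lambda I) has bounded inverse (the diagonal entries 1/(d_n - lambda) are bounded). For our sequence d_n = 17 + 23/n, n = 1, 2, 3, ...:
  - {d_n} = {17 + 23/n : n ≥ 1}; the only limit point is 17
  - closure = {17 + 23/n : n ≥ 1} ∪ {17}
For the norm: a diagonal operator has ||M|| = sup_n |d_n|. Here d_n = 17 + 23/n is positive and decreasing, so sup_n |d_n| = d_1 = 17 + 23 = 40. So ||M|| = 40.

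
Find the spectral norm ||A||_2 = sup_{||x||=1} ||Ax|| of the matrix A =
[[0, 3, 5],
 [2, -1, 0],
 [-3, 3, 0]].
||A||_2 ≈ 6.2702 (= sqrt(largest eigenvalue of A^T A))

||A||_2 = sigma_max(A) = sqrt(lambda_max(A^T A)). Form the symmetric matrix M = A^T A =
[[13, -11, 0],
 [-11, 19, 15],
 [0, 15, 25]].
Its characteristic polynomial (trace, sum of principal 2x2 minors, determinant of M give the coefficients) is
  p(λ) = det(λ I - M) = λ^3 - 57λ^2 + 701λ - 225.
No integer candidate from the rational root theorem (±divisors of 225) is a root, so the roots are irrational. The cubic discriminant is Δ = 212458720 > 0, so there are three distinct real roots. p(0) = -225 and p(1) = 420 have opposite signs, so a root lies in (0, 1); Newton's method refines it to λ ≈ 0.3298. p(17) = 132 and p(18) = -243 have opposite signs, so a root lies in (17, 18); Newton's method refines it to λ ≈ 17.3548. p(39) = -264 and p(40) = 615 have opposite signs, so a root lies in (39, 40); Newton's method refines it to λ ≈ 39.3154. Check (Vieta): the three roots sum to 57, matching tr M = 57.
So the eigenvalues of A^T A are ≈ 0.3298, 17.3548, 39.3154 (all ≥ 0, as they must be for A^T A). The largest is λ_max ≈ 39.3154, hence ||A||_2 = sqrt(λ_max) ≈ 6.2702.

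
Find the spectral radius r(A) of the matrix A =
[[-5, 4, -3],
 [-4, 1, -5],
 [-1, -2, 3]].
r(A) ≈ 4.9429

The eigenvalues of A are the roots of its characteristic polynomial. With M = A (coefficients from the trace, the sum of principal 2x2 minors, and det A):
  p(λ) = det(λ I - M) = λ^3 + λ^2 - 14λ - 76.
No integer candidate from the rational root theorem (±divisors of 76) is a root, so the roots are irrational. The cubic discriminant is Δ = -125324 < 0, so there is one real root and a complex-conjugate pair. p(4) = -52 and p(5) = 4 have opposite signs, so a root lies in (4, 5); Newton's method refines it to λ ≈ 4.9429. Dividing out (λ - (4.9429)) leaves approximately λ^2 + 5.9429λ + 15.3755. For λ^2 + 5.9429λ + 15.3755 the discriminant is -26.1836. It is negative, so the remaining roots are the complex-conjugate pair λ ≈ -2.9715 ± 2.5585i. Their product equals the constant term, so |λ|^2 ≈ 15.3755 and |λ| ≈ 3.9212.
Thus the eigenvalues (to 4 decimals) are 4.9429 (modulus 4.9429); -2.9715 ± 2.5585i (modulus 3.9212). The spectral radius is the largest modulus: r(A) ≈ 4.9429. (Cross-check: r(A) ≤ ||A||_2 ≈ 9.4513; equality holds whenever A is normal, though it can also hold for some non-normal A.)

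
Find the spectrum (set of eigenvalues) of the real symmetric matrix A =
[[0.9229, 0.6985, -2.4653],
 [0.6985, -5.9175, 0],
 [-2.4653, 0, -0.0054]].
sigma(A) ≈ {-6, -2, 3}

A is real symmetric, so its spectrum consists of real eigenvalues. Expanding the characteristic polynomial of the displayed matrix gives
  det(λ I - A) = p(λ) = λ^3 + (5)λ^2 + (-12)λ + (-35.9987).
Solving p(λ) = 0 yields eigenvalues ≈ -6, -2, 3. (A is shown rounded to 4 decimals, so these recover the underlying integer eigenvalues to within that precision.)
Verification: the trace of A = -5 equals the sum of eigenvalues -5, and det(A) ≈ 35.9987 matches the eigenvalue product 36.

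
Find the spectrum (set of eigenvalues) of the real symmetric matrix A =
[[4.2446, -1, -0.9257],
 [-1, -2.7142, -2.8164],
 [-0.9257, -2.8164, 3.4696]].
sigma(A) ≈ {-4, 4, 5}

A is real symmetric, so its spectrum consists of real eigenvalues. Expanding the characteristic polynomial of the displayed matrix gives
  det(λ I - A) = p(λ) = λ^3 + (-5)λ^2 + (-16)λ + (80).
Solving p(λ) = 0 yields eigenvalues ≈ -4, 4, 5. (A is shown rounded to 4 decimals, so these recover the underlying integer eigenvalues to within that precision.)
Verification: the trace of A = 5 equals the sum of eigenvalues 5, and det(A) ≈ -80.0001 matches the eigenvalue product -80.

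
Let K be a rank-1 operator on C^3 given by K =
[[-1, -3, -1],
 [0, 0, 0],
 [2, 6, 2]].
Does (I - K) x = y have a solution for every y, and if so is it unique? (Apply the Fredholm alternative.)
(I - K) is singular (det(I - K) = 0, i.e. 1 ∈ sigma(K)). (I - K) x = y is solvable iff y ⊥ ker((I - K)^*) = span{(-1, -3, -1)}, i.e. iff -y_1 - 3y_2 - y_3 = 0. When solvable, the solutions are x = y + c·(1, 0, -2), c arbitrary (ker(I - K) = span{(1, 0, -2)}, dimension 1).

K has rank 1, so it is an outer product K = u v^T: every row of K is a multiple of one row vector. Reading off the entries, u = (1, 0, -2) and v = (-1, -3, -1) (row i of K equals u_i·v^T). A rank-one matrix u v^T satisfies K u = u (v·u) and kills the (2)-dimensional subspace v^⊥, so its characteristic polynomial is lambda^2 (lambda - v·u) with v·u = tr K = 1. Hence the eigenvalues of I - K are 1 (multiplicity 2) and 1 - (1) = 0, so det(I - K) = 0. (Direct check: I - K =
[[2, 3, 1],
 [0, 1, 0],
 [-2, -6, -1]]
has determinant 0.) So 1 is an eigenvalue of K and (I - K) is not invertible. The finite-dimensional Fredholm alternative says: either (I - K) is invertible, or ker(I - K) ≠ {0} and then range(I - K) = ker((I - K)^*)^⊥, with dim ker(I - K) = dim ker((I - K)^*). We are in the second case, so we need both kernels. Kernel of I - K: (I - K) u = u - u (v·u) = u - u = 0, so ker(I - K) = span{u} = span{(1, 0, -2)} (it is exactly 1-dimensional because rank(I - K) = 2). Kernel of the adjoint: K is real, so (I - K)^* = I - K^T = I - v u^T, and (I - v u^T) v = v - v (u·v) = 0; hence ker((I - K)^*) = span{v} = span{(-1, -3, -1)}. Therefore (I - K) x = y is solvable iff <y, v> = 0, i.e. iff -y_1 - 3y_2 - y_3 = 0. When this holds, K y = u (v·y) = 0, so (I - K) y = y and x = y is a particular solution; the full solution set is the line x = y + c·u = y + c·(1, 0, -2), c ∈ C.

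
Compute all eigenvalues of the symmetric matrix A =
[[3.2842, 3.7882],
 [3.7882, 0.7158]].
sigma(A) ≈ {-2, 6}

A is real symmetric, so its spectrum consists of real eigenvalues. Expanding the characteristic polynomial of the displayed matrix gives
  det(λ I - A) = p(λ) = λ^2 + (-4)λ + (-12).
Solving p(λ) = 0 yields eigenvalues ≈ -2, 6. (A is shown rounded to 4 decimals, so these recover the underlying integer eigenvalues to within that precision.)
Verification: the trace of A = 4 equals the sum of eigenvalues 4, and det(A) ≈ -11.9996 matches the eigenvalue product -12.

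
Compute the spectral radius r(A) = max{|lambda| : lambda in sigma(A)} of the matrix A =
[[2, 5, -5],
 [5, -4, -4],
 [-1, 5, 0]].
r(A) ≈ 6.1321

The eigenvalues of A are the roots of its characteristic polynomial. With M = A (coefficients from the trace, the sum of principal 2x2 minors, and det A):
  p(λ) = det(λ I - M) = λ^3 + 2λ^2 - 18λ + 45.
No integer candidate from the rational root theorem (±divisors of 45) is a root, so the roots are irrational. The cubic discriminant is Δ = -60651 < 0, so there is one real root and a complex-conjugate pair. p(-7) = -74 and p(-6) = 9 have opposite signs, so a root lies in (-7, -6); Newton's method refines it to λ ≈ -6.1321. Dividing out (λ - (-6.1321)) leaves approximately λ^2 - 4.1321λ + 7.3384. For λ^2 - 4.1321λ + 7.3384 the discriminant is -12.2795. It is negative, so the remaining roots are the complex-conjugate pair λ ≈ 2.066 ± 1.7521i. Their product equals the constant term, so |λ|^2 ≈ 7.3384 and |λ| ≈ 2.709.
Thus the eigenvalues (to 4 decimals) are -6.1321 (modulus 6.1321); 2.066 ± 1.7521i (modulus 2.709). The spectral radius is the largest modulus: r(A) ≈ 6.1321. (Cross-check: r(A) ≤ ||A||_2 ≈ 8.4698; equality holds whenever A is normal, though it can also hold for some non-normal A.)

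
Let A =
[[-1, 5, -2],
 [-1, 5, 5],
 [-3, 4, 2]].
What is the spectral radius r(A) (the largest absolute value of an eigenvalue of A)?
r(A) = 7

The eigenvalues of A are the roots of its characteristic polynomial. With M = A (coefficients from the trace, the sum of principal 2x2 minors, and det A):
  p(λ) = det(λ I - M) = λ^3 - 6λ^2 - 18λ + 77.
By the rational root theorem any rational root is an integer divisor of 77. Testing λ = 7: p(7) = 343 - 294 - 126 + 77 = 0, so λ = 7 is a root. Dividing out (λ - 7) leaves p(λ) = (λ - 7)(λ^2 + λ - 11). For λ^2 + λ - 11 the discriminant is 45. It is nonnegative but not a perfect square, so the roots are real and irrational: λ = (-1 ± sqrt(45))/2 ≈ 2.8541, -3.8541.
Thus the eigenvalues (to 4 decimals) are 2.8541 (modulus 2.8541); -3.8541 (modulus 3.8541); 7 (modulus 7). The spectral radius is the largest modulus: r(A) = 7. (Cross-check: r(A) ≤ ||A||_2 ≈ 9.2388; equality holds whenever A is normal, though it can also hold for some non-normal A.)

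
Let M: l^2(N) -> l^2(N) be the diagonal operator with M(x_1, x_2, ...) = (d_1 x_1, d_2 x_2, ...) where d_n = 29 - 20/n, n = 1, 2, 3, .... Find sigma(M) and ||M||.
sigma(M) = {29 - 20/n : n ≥ 1} ∪ {29}; ||M|| = 29

A bounded diagonal operator on l^2 with diagonal entries d_n has spectrum equal to the closure of {d_n : n ≥ 1}: every d_n is an eigenvalue (with eigenvector e_n), so {d_n} ⊂ sigma(M); the spectrum is closed, so its closure is too; and for lambda not in the closure, (M - lambda I) has bounded inverse (the diagonal entries 1/(d_n - lambda) are bounded). For our sequence d_n = 29 - 20/n, n = 1, 2, 3, ...:
  - {d_n} = {29 - 20/n : n ≥ 1}; the only limit point is 29
  - closure = {29 - 20/n : n ≥ 1} ∪ {29}
For the norm: a diagonal operator has ||M|| = sup_n |d_n|. Here d_n = 29 - 20/n increases monotonically from d_1 = 9 toward 29, with all terms in [9, 29); so sup_n |d_n| = 29 (the supremum is the limit, not attained). So ||M|| = 29.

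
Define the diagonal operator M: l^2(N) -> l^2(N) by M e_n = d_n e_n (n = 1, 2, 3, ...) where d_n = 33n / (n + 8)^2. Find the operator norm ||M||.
||M|| = 33/32 (attained at n = 8)

For M diagonal, ||M|| = sup_n |d_n|. Treat f(x) = 33x / (x + 8)^2 for real x > 0. By the quotient rule, f'(x) = 33(8 - x)/(x + 8)^3, which is positive for x < 8 and negative for x > 8. So f has a unique maximum at x = 8, and since 8 is a positive integer, the supremum over n ≥ 1 is attained at n = 8: d_8 = 33·8/(8 + 8)^2 = 33·8/256 = 33/32. Hence ||M|| = 33/32.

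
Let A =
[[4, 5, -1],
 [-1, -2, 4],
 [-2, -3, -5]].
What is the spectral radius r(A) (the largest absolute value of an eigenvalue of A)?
r(A) ≈ 3.1601

The eigenvalues of A are the roots of its characteristic polynomial. With M = A (coefficients from the trace, the sum of principal 2x2 minors, and det A):
  p(λ) = det(λ I - M) = λ^3 + 3λ^2 - 3λ - 24.
No integer candidate from the rational root theorem (±divisors of 24) is a root, so the roots are irrational. The cubic discriminant is Δ = -8883 < 0, so there is one real root and a complex-conjugate pair. p(2) = -10 and p(3) = 21 have opposite signs, so a root lies in (2, 3); Newton's method refines it to λ ≈ 2.4033. Dividing out (λ - (2.4033)) leaves approximately λ^2 + 5.4033λ + 9.9861. For λ^2 + 5.4033λ + 9.9861 the discriminant is -10.7482. It is negative, so the remaining roots are the complex-conjugate pair λ ≈ -2.7017 ± 1.6392i. Their product equals the constant term, so |λ|^2 ≈ 9.9861 and |λ| ≈ 3.1601.
Thus the eigenvalues (to 4 decimals) are 2.4033 (modulus 2.4033); -2.7017 ± 1.6392i (modulus 3.1601). The spectral radius is the largest modulus: r(A) ≈ 3.1601. (Cross-check: r(A) ≤ ||A||_2 ≈ 7.6952; equality holds whenever A is normal, though it can also hold for some non-normal A.)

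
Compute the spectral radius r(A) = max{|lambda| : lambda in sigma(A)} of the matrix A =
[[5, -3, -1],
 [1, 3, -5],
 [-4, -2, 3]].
r(A) ≈ 6.7742

The eigenvalues of A are the roots of its characteristic polynomial. With M = A (coefficients from the trace, the sum of principal 2x2 minors, and det A):
  p(λ) = det(λ I - M) = λ^3 - 11λ^2 + 28λ + 66.
No integer candidate from the rational root theorem (±divisors of 66) is a root, so the roots are irrational. The cubic discriminant is Δ = -125076 < 0, so there is one real root and a complex-conjugate pair. p(-2) = -42 and p(-1) = 26 have opposite signs, so a root lies in (-2, -1); Newton's method refines it to λ ≈ -1.4382. Dividing out (λ - (-1.4382)) leaves approximately λ^2 - 12.4382λ + 45.8892. For λ^2 - 12.4382λ + 45.8892 the discriminant is -28.847. It is negative, so the remaining roots are the complex-conjugate pair λ ≈ 6.2191 ± 2.6855i. Their product equals the constant term, so |λ|^2 ≈ 45.8892 and |λ| ≈ 6.7742.
Thus the eigenvalues (to 4 decimals) are -1.4382 (modulus 1.4382); 6.2191 ± 2.6855i (modulus 6.7742). The spectral radius is the largest modulus: r(A) ≈ 6.7742. (Cross-check: r(A) ≤ ||A||_2 ≈ 7.9308; equality holds whenever A is normal, though it can also hold for some non-normal A.)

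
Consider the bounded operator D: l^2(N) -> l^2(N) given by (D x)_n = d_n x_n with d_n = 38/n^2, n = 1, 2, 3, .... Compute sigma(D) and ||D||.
sigma(D) = {38/n^2 : n ≥ 1} ∪ {0}; ||D|| = 38

A bounded diagonal operator on l^2 with diagonal entries d_n has spectrum equal to the closure of {d_n : n ≥ 1}: every d_n is an eigenvalue (with eigenvector e_n), so {d_n} ⊂ sigma(D); the spectrum is closed, so its closure is too; and for lambda not in the closure, (D - lambda I) has bounded inverse (the diagonal entries 1/(d_n - lambda) are bounded). For our sequence d_n = 38/n^2, n = 1, 2, 3, ...:
  - {d_n} = {38/n^2 : n ≥ 1}; the only limit point is 0
  - closure = {38/n^2 : n ≥ 1} ∪ {0}
For the norm: a diagonal operator has ||D|| = sup_n |d_n|. Here d_n = 38/n^2 is positive and decreasing, so sup_n |d_n| = d_1 = 38. So ||D|| = 38.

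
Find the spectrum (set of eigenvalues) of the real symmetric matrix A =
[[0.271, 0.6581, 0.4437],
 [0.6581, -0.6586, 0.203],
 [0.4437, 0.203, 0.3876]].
sigma(A) ≈ {-1, 0, 1}

A is real symmetric, so its spectrum consists of real eigenvalues. Expanding the characteristic polynomial of the displayed matrix gives
  det(λ I - A) = p(λ) = λ^3 + (0)λ^2 + (-1)λ + (0).
Solving p(λ) = 0 yields eigenvalues ≈ -1, 0, 1. (A is shown rounded to 4 decimals, so these recover the underlying integer eigenvalues to within that precision.)
Verification: the trace of A = 0 equals the sum of eigenvalues 0, and det(A) ≈ -0.0000 matches the eigenvalue product 0.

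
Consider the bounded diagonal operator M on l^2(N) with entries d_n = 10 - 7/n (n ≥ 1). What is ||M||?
||M|| = 10

For a diagonal operator on l^2 with entries d_n, ||M|| = sup_n |d_n|. Here d_1 = 3, d_2 = 13/2, ..., and d_n = 10 - 7/n increases monotonically toward 10. All terms lie in [3, 10), so |d_n| = d_n and the supremum is the limit 10, which is not attained by any individual d_n. Hence ||M|| = 10.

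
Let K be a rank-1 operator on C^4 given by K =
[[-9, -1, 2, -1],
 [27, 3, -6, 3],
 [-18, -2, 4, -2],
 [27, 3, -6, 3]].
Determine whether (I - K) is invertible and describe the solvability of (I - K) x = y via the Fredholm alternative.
(I - K) is singular (det(I - K) = 0, i.e. 1 ∈ sigma(K)). (I - K) x = y is solvable iff y ⊥ ker((I - K)^*) = span{(-9, -1, 2, -1)}, i.e. iff -9y_1 - y_2 + 2y_3 - y_4 = 0. When solvable, the solutions are x = y + c·(1, -3, 2, -3), c arbitrary (ker(I - K) = span{(1, -3, 2, -3)}, dimension 1).

K has rank 1, so it is an outer product K = u v^T: every row of K is a multiple of one row vector. Reading off the entries, u = (1, -3, 2, -3) and v = (-9, -1, 2, -1) (row i of K equals u_i·v^T). A rank-one matrix u v^T satisfies K u = u (v·u) and kills the (3)-dimensional subspace v^⊥, so its characteristic polynomial is lambda^3 (lambda - v·u) with v·u = tr K = 1. Hence the eigenvalues of I - K are 1 (multiplicity 3) and 1 - (1) = 0, so det(I - K) = 0. (Direct check: I - K =
[[10, 1, -2, 1],
 [-27, -2, 6, -3],
 [18, 2, -3, 2],
 [-27, -3, 6, -2]]
has determinant 0.) So 1 is an eigenvalue of K and (I - K) is not invertible. The finite-dimensional Fredholm alternative says: either (I - K) is invertible, or ker(I - K) ≠ {0} and then range(I - K) = ker((I - K)^*)^⊥, with dim ker(I - K) = dim ker((I - K)^*). We are in the second case, so we need both kernels. Kernel of I - K: (I - K) u = u - u (v·u) = u - u = 0, so ker(I - K) = span{u} = span{(1, -3, 2, -3)} (it is exactly 1-dimensional because rank(I - K) = 3). Kernel of the adjoint: K is real, so (I - K)^* = I - K^T = I - v u^T, and (I - v u^T) v = v - v (u·v) = 0; hence ker((I - K)^*) = span{v} = span{(-9, -1, 2, -1)}. Therefore (I - K) x = y is solvable iff <y, v> = 0, i.e. iff -9y_1 - y_2 + 2y_3 - y_4 = 0. When this holds, K y = u (v·y) = 0, so (I - K) y = y and x = y is a particular solution; the full solution set is the line x = y + c·u = y + c·(1, -3, 2, -3), c ∈ C.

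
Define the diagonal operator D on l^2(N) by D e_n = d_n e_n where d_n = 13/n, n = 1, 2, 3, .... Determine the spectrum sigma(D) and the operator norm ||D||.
sigma(D) = {13/n : n ≥ 1} ∪ {0}; ||D|| = 13

A bounded diagonal operator on l^2 with diagonal entries d_n has spectrum equal to the closure of {d_n : n ≥ 1}: every d_n is an eigenvalue (with eigenvector e_n), so {d_n} ⊂ sigma(D); the spectrum is closed, so its closure is too; and for lambda not in the closure, (D - lambda I) has bounded inverse (the diagonal entries 1/(d_n - lambda) are bounded). For our sequence d_n = 13/n, n = 1, 2, 3, ...:
  - {d_n} = {13/n : n ≥ 1}; the only limit point is 0
  - closure = {13/n : n ≥ 1} ∪ {0}
For the norm: a diagonal operator has ||D|| = sup_n |d_n|. Here d_n = 13/n is positive and decreasing, so sup_n |d_n| = d_1 = 13. So ||D|| = 13.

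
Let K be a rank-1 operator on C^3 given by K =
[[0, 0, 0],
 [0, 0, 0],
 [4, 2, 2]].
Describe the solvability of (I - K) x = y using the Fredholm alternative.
(I - K) is invertible (det(I - K) = -1 ≠ 0), so for every y in C^3 the equation (I - K) x = y has a unique solution.

K has rank 1, so it is an outer product K = u v^T: every row of K is a multiple of one row vector. Reading off the entries, u = (0, 0, -2) and v = (-2, -1, -1) (row i of K equals u_i·v^T). A rank-one matrix u v^T satisfies K u = u (v·u) and kills the (2)-dimensional subspace v^⊥, so its characteristic polynomial is lambda^2 (lambda - v·u) with v·u = tr K = 2. Hence the eigenvalues of I - K are 1 (multiplicity 2) and 1 - (2) = -1, so det(I - K) = -1. (Direct check: I - K =
[[1, 0, 0],
 [0, 1, 0],
 [-4, -2, -1]]
has determinant -1.) The finite-dimensional Fredholm alternative says: either (I - K) is invertible, or ker(I - K) ≠ {0} and then range(I - K) = ker((I - K)^*)^⊥, with dim ker(I - K) = dim ker((I - K)^*). Since det(I - K) ≠ 0, 1 is not an eigenvalue of K and ker(I - K) = {0}, so we are in the first case: for every y there is a unique x = (I - K)^(-1) y. Explicitly, by the Sherman–Morrison formula, (I - u v^T)^(-1) = I + u v^T/(1 - v·u), i.e. (I - K)^(-1) = I - K.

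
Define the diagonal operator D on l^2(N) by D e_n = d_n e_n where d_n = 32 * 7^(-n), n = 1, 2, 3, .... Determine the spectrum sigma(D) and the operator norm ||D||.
sigma(D) = {32 * 7^(-n) : n ≥ 1} ∪ {0}; ||D|| = 32/7

A bounded diagonal operator on l^2 with diagonal entries d_n has spectrum equal to the closure of {d_n : n ≥ 1}: every d_n is an eigenvalue (with eigenvector e_n), so {d_n} ⊂ sigma(D); the spectrum is closed, so its closure is too; and for lambda not in the closure, (D - lambda I) has bounded inverse (the diagonal entries 1/(d_n - lambda) are bounded). For our sequence d_n = 32 * 7^(-n), n = 1, 2, 3, ...:
  - {d_n} = {32 * 7^(-n) : n ≥ 1}; the only limit point is 0
  - closure = {32 * 7^(-n) : n ≥ 1} ∪ {0}
For the norm: a diagonal operator has ||D|| = sup_n |d_n|. Here d_n = 32 * 7^(-n) is positive and decreasing, so sup_n |d_n| = d_1 = 32/7. So ||D|| = 32/7.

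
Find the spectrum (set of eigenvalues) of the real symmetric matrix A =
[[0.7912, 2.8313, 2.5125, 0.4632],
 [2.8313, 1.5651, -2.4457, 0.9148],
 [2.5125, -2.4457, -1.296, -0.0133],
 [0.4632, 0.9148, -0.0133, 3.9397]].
sigma(A) ≈ {-5, 2, 3, 5}

A is real symmetric, so its spectrum consists of real eigenvalues. Expanding the characteristic polynomial of the displayed matrix gives
  det(λ I - A) = p(λ) = λ^4 + (-5)λ^3 + (-19)λ^2 + (125)λ + (-150.001).
Solving p(λ) = 0 yields eigenvalues ≈ -5, 2, 3, 5. (A is shown rounded to 4 decimals, so these recover the underlying integer eigenvalues to within that precision.)
Verification: the trace of A = 5 equals the sum of eigenvalues 5, and det(A) ≈ -150.0010 matches the eigenvalue product -150.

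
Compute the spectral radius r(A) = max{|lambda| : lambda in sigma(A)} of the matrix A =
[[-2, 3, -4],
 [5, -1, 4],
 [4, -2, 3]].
r(A) ≈ 2.7111

The eigenvalues of A are the roots of its characteristic polynomial. With M = A (coefficients from the trace, the sum of principal 2x2 minors, and det A):
  p(λ) = det(λ I - M) = λ^3 + 2λ - 17.
No integer candidate from the rational root theorem (±divisors of 17) is a root, so the roots are irrational. The cubic discriminant is Δ = -7835 < 0, so there is one real root and a complex-conjugate pair. p(2) = -5 and p(3) = 16 have opposite signs, so a root lies in (2, 3); Newton's method refines it to λ ≈ 2.313. Dividing out (λ - (2.313)) leaves approximately λ^2 + 2.313λ + 7.3498. For λ^2 + 2.313λ + 7.3498 the discriminant is -24.0495. It is negative, so the remaining roots are the complex-conjugate pair λ ≈ -1.1565 ± 2.452i. Their product equals the constant term, so |λ|^2 ≈ 7.3498 and |λ| ≈ 2.7111.
Thus the eigenvalues (to 4 decimals) are 2.313 (modulus 2.313); -1.1565 ± 2.452i (modulus 2.7111). The spectral radius is the largest modulus: r(A) ≈ 2.7111. (Cross-check: r(A) ≤ ||A||_2 ≈ 9.6736; equality holds whenever A is normal, though it can also hold for some non-normal A.)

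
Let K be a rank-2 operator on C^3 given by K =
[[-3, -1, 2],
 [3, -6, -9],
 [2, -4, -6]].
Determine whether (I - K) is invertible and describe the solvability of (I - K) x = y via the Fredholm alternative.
(I - K) is invertible (det(I - K) = 51 ≠ 0), so for every y in C^3 the equation (I - K) x = y has a unique solution.

K has rank 2 and factors as K = U V^T = u1 v1^T + u2 v2^T with u1 = (0, -3, -2), v1 = (2, 3, 1), u2 = (1, -3, -2), v2 = (-3, -1, 2) (multiplying out reproduces the displayed K). The nonzero eigenvalues of U V^T coincide with those of the 2 x 2 matrix G = V^T U = [[v1·u1, v1·u2], [v2·u1, v2·u2]] = [[-11, -9], [-1, -4]], and by the Sylvester determinant identity det(I_3 - U V^T) = det(I_2 - V^T U) = det([[12, 9], [1, 5]]) = (12)(5) - (9)(1) = 51. (Direct check: I - K =
[[4, 1, -2],
 [-3, 7, 9],
 [-2, 4, 7]]
has determinant 51.) The finite-dimensional Fredholm alternative says: either (I - K) is invertible, or ker(I - K) ≠ {0} and then range(I - K) = ker((I - K)^*)^⊥, with dim ker(I - K) = dim ker((I - K)^*). Since det(I - K) ≠ 0, 1 is not an eigenvalue of K and ker(I - K) = {0}, so we are in the first case: for every y there is a unique x = (I - K)^(-1) y. (Explicitly, by the Woodbury identity, (I - U V^T)^(-1) = I + U (I_2 - G)^(-1) V^T.)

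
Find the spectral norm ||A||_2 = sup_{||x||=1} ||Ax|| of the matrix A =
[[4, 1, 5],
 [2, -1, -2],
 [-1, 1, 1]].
||A||_2 ≈ 6.5134 (= sqrt(largest eigenvalue of A^T A))

||A||_2 = sigma_max(A) = sqrt(lambda_max(A^T A)). Form the symmetric matrix M = A^T A =
[[21, 1, 15],
 [1, 3, 8],
 [15, 8, 30]].
Its characteristic polynomial (trace, sum of principal 2x2 minors, determinant of M give the coefficients) is
  p(λ) = det(λ I - M) = λ^3 - 54λ^2 + 493λ - 81.
No integer candidate from the rational root theorem (±divisors of 81) is a root, so the roots are irrational. The cubic discriminant is Δ = 217057649 > 0, so there are three distinct real roots. p(0) = -81 and p(1) = 359 have opposite signs, so a root lies in (0, 1); Newton's method refines it to λ ≈ 0.1674. p(11) = 139 and p(12) = -213 have opposite signs, so a root lies in (11, 12); Newton's method refines it to λ ≈ 11.4083. p(42) = -543 and p(43) = 779 have opposite signs, so a root lies in (42, 43); Newton's method refines it to λ ≈ 42.4243. Check (Vieta): the three roots sum to 54, matching tr M = 54.
So the eigenvalues of A^T A are ≈ 0.1674, 11.4083, 42.4243 (all ≥ 0, as they must be for A^T A). The largest is λ_max ≈ 42.4243, hence ||A||_2 = sqrt(λ_max) ≈ 6.5134.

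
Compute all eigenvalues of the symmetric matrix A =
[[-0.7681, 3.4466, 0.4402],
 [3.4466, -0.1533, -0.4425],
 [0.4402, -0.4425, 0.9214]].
sigma(A) ≈ {-4, 1, 3}

A is real symmetric, so its spectrum consists of real eigenvalues. Expanding the characteristic polynomial of the displayed matrix gives
  det(λ I - A) = p(λ) = λ^3 + (0)λ^2 + (-13)λ + (12).
Solving p(λ) = 0 yields eigenvalues ≈ -4, 1, 3. (A is shown rounded to 4 decimals, so these recover the underlying integer eigenvalues to within that precision.)
Verification: the trace of A = 0 equals the sum of eigenvalues 0, and det(A) ≈ -11.9995 matches the eigenvalue product -12.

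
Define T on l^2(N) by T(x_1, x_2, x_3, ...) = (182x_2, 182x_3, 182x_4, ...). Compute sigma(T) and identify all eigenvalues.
sigma(T) = closed disk {z in C : |z| ≤ 182}; sigma_p(T) = open disk {z in C : |z| < 182}

Note T = 182·V where V is the unit left shift (V x)_k = x_{k+1}; so sigma(T) = 182·sigma(V) and ||T|| = 182||V||. ||T x||^2 = 33124sum_{k≥2} |x_k|^2 ≤ 33124||x||^2, with equality on {x : x_1 = 0}, so ||T|| = 182. For any lambda with |lambda| < 182, set r = lambda/182 (|r| < 1); the vector x = (1, r, r^2, ...) is in l^2 and satisfies T x = 182(r, r^2, ...) = lambda x, so lambda is an eigenvalue. On the boundary |lambda| = 182 the geometric series diverges, so no l^2 eigenvector exists, but these lambda lie in the approximate point spectrum. Hence sigma(T) is the closed disk of radius 182 and sigma_p(T) is the open disk.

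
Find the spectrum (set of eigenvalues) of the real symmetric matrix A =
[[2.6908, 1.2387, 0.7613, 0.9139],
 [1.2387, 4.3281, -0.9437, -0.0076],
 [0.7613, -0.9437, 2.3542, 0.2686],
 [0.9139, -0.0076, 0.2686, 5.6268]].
sigma(A) ≈ {1, 3, 5, 6}

A is real symmetric, so its spectrum consists of real eigenvalues. Expanding the characteristic polynomial of the displayed matrix gives
  det(λ I - A) = p(λ) = λ^4 + (-15)λ^3 + (76.9986)λ^2 + (-152.9936)λ + (89.9912).
Solving p(λ) = 0 yields eigenvalues ≈ 1, 3, 5, 6. (A is shown rounded to 4 decimals, so these recover the underlying integer eigenvalues to within that precision.)
Verification: the trace of A = 15 equals the sum of eigenvalues 15, and det(A) ≈ 89.9912 matches the eigenvalue product 90.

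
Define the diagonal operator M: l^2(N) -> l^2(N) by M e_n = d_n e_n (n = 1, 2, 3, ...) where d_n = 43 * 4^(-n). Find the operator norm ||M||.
||M|| = 43/4 (attained at n = 1)

For M diagonal, ||M|| = sup_n |d_n|. The sequence d_n = 43 * 4^(-n) is positive and strictly decreasing (ratio 4^(-1) < 1), so the supremum is d_1 = 43/4. Hence ||M|| = 43/4.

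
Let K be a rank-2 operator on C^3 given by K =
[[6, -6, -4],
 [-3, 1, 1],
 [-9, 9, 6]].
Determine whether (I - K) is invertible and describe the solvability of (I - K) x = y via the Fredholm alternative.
(I - K) is invertible (det(I - K) = -27 ≠ 0), so for every y in C^3 the equation (I - K) x = y has a unique solution.

K has rank 2 and factors as K = U V^T = u1 v1^T + u2 v2^T with u1 = (0, -1, 0), v1 = (0, 2, 1), u2 = (-2, 1, 3), v2 = (-3, 3, 2) (multiplying out reproduces the displayed K). The nonzero eigenvalues of U V^T coincide with those of the 2 x 2 matrix G = V^T U = [[v1·u1, v1·u2], [v2·u1, v2·u2]] = [[-2, 5], [-3, 15]], and by the Sylvester determinant identity det(I_3 - U V^T) = det(I_2 - V^T U) = det([[3, -5], [3, -14]]) = (3)(-14) - (-5)(3) = -27. (Direct check: I - K =
[[-5, 6, 4],
 [3, 0, -1],
 [9, -9, -5]]
has determinant -27.) The finite-dimensional Fredholm alternative says: either (I - K) is invertible, or ker(I - K) ≠ {0} and then range(I - K) = ker((I - K)^*)^⊥, with dim ker(I - K) = dim ker((I - K)^*). Since det(I - K) ≠ 0, 1 is not an eigenvalue of K and ker(I - K) = {0}, so we are in the first case: for every y there is a unique x = (I - K)^(-1) y. (Explicitly, by the Woodbury identity, (I - U V^T)^(-1) = I + U (I_2 - G)^(-1) V^T.)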